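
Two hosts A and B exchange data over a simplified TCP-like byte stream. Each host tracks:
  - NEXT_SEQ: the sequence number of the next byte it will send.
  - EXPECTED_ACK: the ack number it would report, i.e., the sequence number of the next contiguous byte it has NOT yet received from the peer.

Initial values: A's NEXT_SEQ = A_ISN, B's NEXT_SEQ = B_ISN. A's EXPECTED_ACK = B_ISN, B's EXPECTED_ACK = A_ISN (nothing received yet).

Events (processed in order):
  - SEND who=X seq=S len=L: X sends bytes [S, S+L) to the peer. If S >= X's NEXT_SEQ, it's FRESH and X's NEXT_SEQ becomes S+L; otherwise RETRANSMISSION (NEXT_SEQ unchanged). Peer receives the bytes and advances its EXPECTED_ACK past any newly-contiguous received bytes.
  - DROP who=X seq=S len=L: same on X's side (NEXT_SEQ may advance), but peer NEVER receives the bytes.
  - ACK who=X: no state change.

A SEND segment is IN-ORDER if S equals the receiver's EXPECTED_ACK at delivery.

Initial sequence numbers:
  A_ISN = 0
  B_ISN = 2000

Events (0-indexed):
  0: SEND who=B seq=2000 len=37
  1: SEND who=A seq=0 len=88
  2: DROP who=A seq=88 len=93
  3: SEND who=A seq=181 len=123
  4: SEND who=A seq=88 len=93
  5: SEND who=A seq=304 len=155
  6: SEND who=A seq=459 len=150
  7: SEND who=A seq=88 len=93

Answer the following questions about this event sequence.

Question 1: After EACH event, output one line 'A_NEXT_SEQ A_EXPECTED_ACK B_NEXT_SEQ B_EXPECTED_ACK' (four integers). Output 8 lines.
0 2037 2037 0
88 2037 2037 88
181 2037 2037 88
304 2037 2037 88
304 2037 2037 304
459 2037 2037 459
609 2037 2037 609
609 2037 2037 609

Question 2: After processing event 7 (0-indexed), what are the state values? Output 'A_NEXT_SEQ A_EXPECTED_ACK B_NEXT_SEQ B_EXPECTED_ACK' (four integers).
After event 0: A_seq=0 A_ack=2037 B_seq=2037 B_ack=0
After event 1: A_seq=88 A_ack=2037 B_seq=2037 B_ack=88
After event 2: A_seq=181 A_ack=2037 B_seq=2037 B_ack=88
After event 3: A_seq=304 A_ack=2037 B_seq=2037 B_ack=88
After event 4: A_seq=304 A_ack=2037 B_seq=2037 B_ack=304
After event 5: A_seq=459 A_ack=2037 B_seq=2037 B_ack=459
After event 6: A_seq=609 A_ack=2037 B_seq=2037 B_ack=609
After event 7: A_seq=609 A_ack=2037 B_seq=2037 B_ack=609

609 2037 2037 609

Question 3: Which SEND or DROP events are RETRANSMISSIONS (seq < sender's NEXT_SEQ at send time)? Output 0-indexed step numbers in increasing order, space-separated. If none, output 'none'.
Step 0: SEND seq=2000 -> fresh
Step 1: SEND seq=0 -> fresh
Step 2: DROP seq=88 -> fresh
Step 3: SEND seq=181 -> fresh
Step 4: SEND seq=88 -> retransmit
Step 5: SEND seq=304 -> fresh
Step 6: SEND seq=459 -> fresh
Step 7: SEND seq=88 -> retransmit

Answer: 4 7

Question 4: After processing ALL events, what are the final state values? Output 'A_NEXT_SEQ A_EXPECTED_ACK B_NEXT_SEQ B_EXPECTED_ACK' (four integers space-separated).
After event 0: A_seq=0 A_ack=2037 B_seq=2037 B_ack=0
After event 1: A_seq=88 A_ack=2037 B_seq=2037 B_ack=88
After event 2: A_seq=181 A_ack=2037 B_seq=2037 B_ack=88
After event 3: A_seq=304 A_ack=2037 B_seq=2037 B_ack=88
After event 4: A_seq=304 A_ack=2037 B_seq=2037 B_ack=304
After event 5: A_seq=459 A_ack=2037 B_seq=2037 B_ack=459
After event 6: A_seq=609 A_ack=2037 B_seq=2037 B_ack=609
After event 7: A_seq=609 A_ack=2037 B_seq=2037 B_ack=609

Answer: 609 2037 2037 609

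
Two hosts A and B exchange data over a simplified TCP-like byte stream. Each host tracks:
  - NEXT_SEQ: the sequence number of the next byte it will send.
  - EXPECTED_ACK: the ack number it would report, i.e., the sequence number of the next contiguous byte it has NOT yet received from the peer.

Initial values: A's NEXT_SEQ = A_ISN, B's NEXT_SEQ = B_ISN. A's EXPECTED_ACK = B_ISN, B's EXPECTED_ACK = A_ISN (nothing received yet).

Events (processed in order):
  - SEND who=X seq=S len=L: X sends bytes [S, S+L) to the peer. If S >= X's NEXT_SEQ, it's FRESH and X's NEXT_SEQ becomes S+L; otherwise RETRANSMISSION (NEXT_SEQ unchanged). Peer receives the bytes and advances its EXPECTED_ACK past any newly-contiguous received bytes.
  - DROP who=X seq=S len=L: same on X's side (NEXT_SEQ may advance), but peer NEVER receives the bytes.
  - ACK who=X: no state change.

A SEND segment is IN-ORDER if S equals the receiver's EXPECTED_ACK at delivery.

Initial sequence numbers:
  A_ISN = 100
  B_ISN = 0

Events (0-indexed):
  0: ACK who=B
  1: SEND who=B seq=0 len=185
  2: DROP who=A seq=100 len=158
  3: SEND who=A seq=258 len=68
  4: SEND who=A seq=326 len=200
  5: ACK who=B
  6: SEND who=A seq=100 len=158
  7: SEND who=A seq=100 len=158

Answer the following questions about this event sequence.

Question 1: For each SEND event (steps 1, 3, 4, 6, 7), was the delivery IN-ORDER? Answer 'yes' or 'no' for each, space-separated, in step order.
Answer: yes no no yes no

Derivation:
Step 1: SEND seq=0 -> in-order
Step 3: SEND seq=258 -> out-of-order
Step 4: SEND seq=326 -> out-of-order
Step 6: SEND seq=100 -> in-order
Step 7: SEND seq=100 -> out-of-order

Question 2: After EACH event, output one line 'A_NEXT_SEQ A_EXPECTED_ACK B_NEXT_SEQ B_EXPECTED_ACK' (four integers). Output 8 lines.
100 0 0 100
100 185 185 100
258 185 185 100
326 185 185 100
526 185 185 100
526 185 185 100
526 185 185 526
526 185 185 526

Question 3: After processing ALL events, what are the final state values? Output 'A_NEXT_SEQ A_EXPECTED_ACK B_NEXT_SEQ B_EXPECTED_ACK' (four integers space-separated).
After event 0: A_seq=100 A_ack=0 B_seq=0 B_ack=100
After event 1: A_seq=100 A_ack=185 B_seq=185 B_ack=100
After event 2: A_seq=258 A_ack=185 B_seq=185 B_ack=100
After event 3: A_seq=326 A_ack=185 B_seq=185 B_ack=100
After event 4: A_seq=526 A_ack=185 B_seq=185 B_ack=100
After event 5: A_seq=526 A_ack=185 B_seq=185 B_ack=100
After event 6: A_seq=526 A_ack=185 B_seq=185 B_ack=526
After event 7: A_seq=526 A_ack=185 B_seq=185 B_ack=526

Answer: 526 185 185 526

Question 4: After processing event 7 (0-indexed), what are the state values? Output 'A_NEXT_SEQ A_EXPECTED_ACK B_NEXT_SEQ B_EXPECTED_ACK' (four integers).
After event 0: A_seq=100 A_ack=0 B_seq=0 B_ack=100
After event 1: A_seq=100 A_ack=185 B_seq=185 B_ack=100
After event 2: A_seq=258 A_ack=185 B_seq=185 B_ack=100
After event 3: A_seq=326 A_ack=185 B_seq=185 B_ack=100
After event 4: A_seq=526 A_ack=185 B_seq=185 B_ack=100
After event 5: A_seq=526 A_ack=185 B_seq=185 B_ack=100
After event 6: A_seq=526 A_ack=185 B_seq=185 B_ack=526
After event 7: A_seq=526 A_ack=185 B_seq=185 B_ack=526

526 185 185 526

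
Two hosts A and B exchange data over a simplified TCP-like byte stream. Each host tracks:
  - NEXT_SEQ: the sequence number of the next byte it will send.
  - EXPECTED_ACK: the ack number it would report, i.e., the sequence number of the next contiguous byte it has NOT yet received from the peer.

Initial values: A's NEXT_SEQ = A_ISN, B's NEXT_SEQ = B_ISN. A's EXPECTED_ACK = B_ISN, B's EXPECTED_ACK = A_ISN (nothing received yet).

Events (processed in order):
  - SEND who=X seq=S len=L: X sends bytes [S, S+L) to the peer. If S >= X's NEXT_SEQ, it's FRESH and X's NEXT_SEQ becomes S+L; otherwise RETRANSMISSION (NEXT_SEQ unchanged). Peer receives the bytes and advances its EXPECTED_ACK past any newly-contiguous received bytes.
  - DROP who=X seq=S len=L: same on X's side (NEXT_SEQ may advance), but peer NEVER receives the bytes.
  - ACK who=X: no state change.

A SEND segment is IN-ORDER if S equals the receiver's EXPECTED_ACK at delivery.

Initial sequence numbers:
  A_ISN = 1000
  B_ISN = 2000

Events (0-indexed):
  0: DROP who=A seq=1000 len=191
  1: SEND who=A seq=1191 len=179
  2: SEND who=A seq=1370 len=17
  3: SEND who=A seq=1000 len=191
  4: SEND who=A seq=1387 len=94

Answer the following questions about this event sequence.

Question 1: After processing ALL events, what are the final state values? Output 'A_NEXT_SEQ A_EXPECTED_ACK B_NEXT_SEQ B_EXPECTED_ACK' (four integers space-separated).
Answer: 1481 2000 2000 1481

Derivation:
After event 0: A_seq=1191 A_ack=2000 B_seq=2000 B_ack=1000
After event 1: A_seq=1370 A_ack=2000 B_seq=2000 B_ack=1000
After event 2: A_seq=1387 A_ack=2000 B_seq=2000 B_ack=1000
After event 3: A_seq=1387 A_ack=2000 B_seq=2000 B_ack=1387
After event 4: A_seq=1481 A_ack=2000 B_seq=2000 B_ack=1481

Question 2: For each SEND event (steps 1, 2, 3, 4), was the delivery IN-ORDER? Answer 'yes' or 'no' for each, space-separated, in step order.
Step 1: SEND seq=1191 -> out-of-order
Step 2: SEND seq=1370 -> out-of-order
Step 3: SEND seq=1000 -> in-order
Step 4: SEND seq=1387 -> in-order

Answer: no no yes yes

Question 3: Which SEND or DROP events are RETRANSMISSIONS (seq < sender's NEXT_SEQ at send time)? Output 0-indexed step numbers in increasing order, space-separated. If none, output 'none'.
Answer: 3

Derivation:
Step 0: DROP seq=1000 -> fresh
Step 1: SEND seq=1191 -> fresh
Step 2: SEND seq=1370 -> fresh
Step 3: SEND seq=1000 -> retransmit
Step 4: SEND seq=1387 -> fresh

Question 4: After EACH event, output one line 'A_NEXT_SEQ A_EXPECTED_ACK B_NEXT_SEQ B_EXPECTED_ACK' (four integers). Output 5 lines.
1191 2000 2000 1000
1370 2000 2000 1000
1387 2000 2000 1000
1387 2000 2000 1387
1481 2000 2000 1481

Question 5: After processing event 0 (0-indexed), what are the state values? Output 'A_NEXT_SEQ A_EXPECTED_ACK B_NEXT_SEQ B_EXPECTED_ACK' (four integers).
After event 0: A_seq=1191 A_ack=2000 B_seq=2000 B_ack=1000

1191 2000 2000 1000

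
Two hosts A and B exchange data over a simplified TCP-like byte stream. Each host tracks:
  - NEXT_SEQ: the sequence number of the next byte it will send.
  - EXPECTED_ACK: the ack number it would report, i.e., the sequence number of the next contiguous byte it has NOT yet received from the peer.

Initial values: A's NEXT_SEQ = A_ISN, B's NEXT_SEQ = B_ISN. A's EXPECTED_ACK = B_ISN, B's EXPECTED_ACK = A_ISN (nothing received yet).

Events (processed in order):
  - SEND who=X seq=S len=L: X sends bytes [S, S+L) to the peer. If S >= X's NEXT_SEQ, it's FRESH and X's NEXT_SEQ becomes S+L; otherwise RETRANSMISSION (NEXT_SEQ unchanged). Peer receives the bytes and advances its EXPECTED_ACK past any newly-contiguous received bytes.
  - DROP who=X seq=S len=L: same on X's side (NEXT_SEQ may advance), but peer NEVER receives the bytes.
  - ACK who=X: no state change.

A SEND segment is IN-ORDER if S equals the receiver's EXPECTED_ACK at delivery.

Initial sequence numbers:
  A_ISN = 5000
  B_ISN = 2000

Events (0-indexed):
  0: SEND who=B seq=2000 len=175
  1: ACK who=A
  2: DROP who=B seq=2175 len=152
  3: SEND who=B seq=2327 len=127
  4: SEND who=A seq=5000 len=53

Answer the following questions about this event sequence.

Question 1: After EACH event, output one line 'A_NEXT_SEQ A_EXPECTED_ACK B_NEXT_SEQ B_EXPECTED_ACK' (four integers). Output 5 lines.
5000 2175 2175 5000
5000 2175 2175 5000
5000 2175 2327 5000
5000 2175 2454 5000
5053 2175 2454 5053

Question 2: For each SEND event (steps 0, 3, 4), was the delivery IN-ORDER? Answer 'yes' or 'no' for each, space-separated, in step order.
Answer: yes no yes

Derivation:
Step 0: SEND seq=2000 -> in-order
Step 3: SEND seq=2327 -> out-of-order
Step 4: SEND seq=5000 -> in-order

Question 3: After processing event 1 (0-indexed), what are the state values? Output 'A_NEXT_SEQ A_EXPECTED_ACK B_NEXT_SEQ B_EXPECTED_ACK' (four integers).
After event 0: A_seq=5000 A_ack=2175 B_seq=2175 B_ack=5000
After event 1: A_seq=5000 A_ack=2175 B_seq=2175 B_ack=5000

5000 2175 2175 5000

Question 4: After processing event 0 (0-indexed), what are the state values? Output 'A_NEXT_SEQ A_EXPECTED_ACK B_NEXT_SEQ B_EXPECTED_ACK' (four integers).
After event 0: A_seq=5000 A_ack=2175 B_seq=2175 B_ack=5000

5000 2175 2175 5000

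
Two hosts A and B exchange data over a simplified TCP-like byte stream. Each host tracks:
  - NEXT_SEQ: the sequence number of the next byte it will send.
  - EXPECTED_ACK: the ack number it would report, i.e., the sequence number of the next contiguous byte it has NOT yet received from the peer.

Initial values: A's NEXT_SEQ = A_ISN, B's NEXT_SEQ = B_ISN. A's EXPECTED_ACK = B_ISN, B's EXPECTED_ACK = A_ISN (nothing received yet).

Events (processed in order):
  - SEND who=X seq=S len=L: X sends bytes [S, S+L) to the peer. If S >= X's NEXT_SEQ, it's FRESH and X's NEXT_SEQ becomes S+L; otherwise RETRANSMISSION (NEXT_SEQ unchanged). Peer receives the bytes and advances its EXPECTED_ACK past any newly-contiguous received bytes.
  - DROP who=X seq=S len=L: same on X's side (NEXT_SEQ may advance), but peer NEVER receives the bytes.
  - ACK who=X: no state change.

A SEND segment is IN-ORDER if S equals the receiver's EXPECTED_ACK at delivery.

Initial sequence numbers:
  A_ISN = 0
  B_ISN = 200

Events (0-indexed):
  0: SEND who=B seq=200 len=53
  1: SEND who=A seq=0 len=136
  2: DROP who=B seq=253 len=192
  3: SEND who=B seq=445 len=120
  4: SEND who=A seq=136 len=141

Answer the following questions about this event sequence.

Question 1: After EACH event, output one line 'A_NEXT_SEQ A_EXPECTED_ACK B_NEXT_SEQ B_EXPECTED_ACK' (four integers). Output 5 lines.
0 253 253 0
136 253 253 136
136 253 445 136
136 253 565 136
277 253 565 277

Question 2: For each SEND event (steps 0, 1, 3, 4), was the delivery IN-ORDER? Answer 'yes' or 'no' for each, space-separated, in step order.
Step 0: SEND seq=200 -> in-order
Step 1: SEND seq=0 -> in-order
Step 3: SEND seq=445 -> out-of-order
Step 4: SEND seq=136 -> in-order

Answer: yes yes no yes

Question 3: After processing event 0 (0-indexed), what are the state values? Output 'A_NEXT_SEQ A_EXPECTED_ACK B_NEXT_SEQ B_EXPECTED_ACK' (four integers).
After event 0: A_seq=0 A_ack=253 B_seq=253 B_ack=0

0 253 253 0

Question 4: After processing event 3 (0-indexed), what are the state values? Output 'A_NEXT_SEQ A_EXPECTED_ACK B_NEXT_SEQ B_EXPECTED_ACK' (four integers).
After event 0: A_seq=0 A_ack=253 B_seq=253 B_ack=0
After event 1: A_seq=136 A_ack=253 B_seq=253 B_ack=136
After event 2: A_seq=136 A_ack=253 B_seq=445 B_ack=136
After event 3: A_seq=136 A_ack=253 B_seq=565 B_ack=136

136 253 565 136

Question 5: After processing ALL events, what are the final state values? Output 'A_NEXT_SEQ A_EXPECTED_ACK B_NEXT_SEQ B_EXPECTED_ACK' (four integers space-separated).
Answer: 277 253 565 277

Derivation:
After event 0: A_seq=0 A_ack=253 B_seq=253 B_ack=0
After event 1: A_seq=136 A_ack=253 B_seq=253 B_ack=136
After event 2: A_seq=136 A_ack=253 B_seq=445 B_ack=136
After event 3: A_seq=136 A_ack=253 B_seq=565 B_ack=136
After event 4: A_seq=277 A_ack=253 B_seq=565 B_ack=277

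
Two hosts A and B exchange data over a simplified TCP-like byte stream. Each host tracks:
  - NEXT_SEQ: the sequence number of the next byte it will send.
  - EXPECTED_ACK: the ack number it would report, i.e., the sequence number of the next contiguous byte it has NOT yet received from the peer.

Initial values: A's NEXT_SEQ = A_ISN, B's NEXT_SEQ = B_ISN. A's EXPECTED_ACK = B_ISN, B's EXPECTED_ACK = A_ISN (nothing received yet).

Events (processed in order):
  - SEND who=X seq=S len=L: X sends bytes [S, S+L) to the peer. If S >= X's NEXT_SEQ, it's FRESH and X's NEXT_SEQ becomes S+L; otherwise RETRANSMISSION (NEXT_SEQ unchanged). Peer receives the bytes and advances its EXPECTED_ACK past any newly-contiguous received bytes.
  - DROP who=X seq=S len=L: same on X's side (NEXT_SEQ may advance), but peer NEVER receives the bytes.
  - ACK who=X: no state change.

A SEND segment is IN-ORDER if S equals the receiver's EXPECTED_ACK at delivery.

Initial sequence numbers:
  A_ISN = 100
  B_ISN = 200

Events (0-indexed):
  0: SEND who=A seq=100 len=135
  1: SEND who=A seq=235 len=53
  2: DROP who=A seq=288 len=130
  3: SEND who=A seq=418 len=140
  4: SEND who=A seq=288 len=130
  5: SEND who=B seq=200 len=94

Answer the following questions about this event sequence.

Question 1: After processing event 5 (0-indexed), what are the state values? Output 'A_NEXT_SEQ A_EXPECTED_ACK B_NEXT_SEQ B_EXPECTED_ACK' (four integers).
After event 0: A_seq=235 A_ack=200 B_seq=200 B_ack=235
After event 1: A_seq=288 A_ack=200 B_seq=200 B_ack=288
After event 2: A_seq=418 A_ack=200 B_seq=200 B_ack=288
After event 3: A_seq=558 A_ack=200 B_seq=200 B_ack=288
After event 4: A_seq=558 A_ack=200 B_seq=200 B_ack=558
After event 5: A_seq=558 A_ack=294 B_seq=294 B_ack=558

558 294 294 558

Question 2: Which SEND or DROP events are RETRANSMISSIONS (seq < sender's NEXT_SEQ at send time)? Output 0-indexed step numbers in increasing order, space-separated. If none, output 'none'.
Answer: 4

Derivation:
Step 0: SEND seq=100 -> fresh
Step 1: SEND seq=235 -> fresh
Step 2: DROP seq=288 -> fresh
Step 3: SEND seq=418 -> fresh
Step 4: SEND seq=288 -> retransmit
Step 5: SEND seq=200 -> fresh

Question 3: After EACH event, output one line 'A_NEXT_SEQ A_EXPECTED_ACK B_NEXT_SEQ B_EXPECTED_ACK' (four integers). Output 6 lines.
235 200 200 235
288 200 200 288
418 200 200 288
558 200 200 288
558 200 200 558
558 294 294 558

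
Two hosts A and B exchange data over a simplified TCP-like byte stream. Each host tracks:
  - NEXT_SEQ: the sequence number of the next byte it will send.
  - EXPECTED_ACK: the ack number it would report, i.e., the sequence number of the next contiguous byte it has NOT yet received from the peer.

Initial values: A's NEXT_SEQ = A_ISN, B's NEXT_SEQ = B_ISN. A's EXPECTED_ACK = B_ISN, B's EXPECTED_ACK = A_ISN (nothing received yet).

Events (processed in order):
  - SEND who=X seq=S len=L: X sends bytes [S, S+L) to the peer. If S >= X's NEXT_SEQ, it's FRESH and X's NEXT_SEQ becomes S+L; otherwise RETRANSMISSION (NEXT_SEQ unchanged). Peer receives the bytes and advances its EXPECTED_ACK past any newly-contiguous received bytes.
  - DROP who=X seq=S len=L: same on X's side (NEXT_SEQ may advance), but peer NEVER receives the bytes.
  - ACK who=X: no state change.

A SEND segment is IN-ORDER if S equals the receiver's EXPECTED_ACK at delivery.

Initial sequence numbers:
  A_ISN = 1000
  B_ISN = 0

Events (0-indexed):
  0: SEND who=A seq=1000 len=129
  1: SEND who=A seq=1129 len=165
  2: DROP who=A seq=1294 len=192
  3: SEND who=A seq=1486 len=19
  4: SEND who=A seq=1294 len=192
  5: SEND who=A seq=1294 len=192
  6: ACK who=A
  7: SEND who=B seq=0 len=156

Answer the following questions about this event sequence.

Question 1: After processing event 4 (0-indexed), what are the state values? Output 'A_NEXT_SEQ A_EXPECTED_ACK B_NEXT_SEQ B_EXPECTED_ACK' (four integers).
After event 0: A_seq=1129 A_ack=0 B_seq=0 B_ack=1129
After event 1: A_seq=1294 A_ack=0 B_seq=0 B_ack=1294
After event 2: A_seq=1486 A_ack=0 B_seq=0 B_ack=1294
After event 3: A_seq=1505 A_ack=0 B_seq=0 B_ack=1294
After event 4: A_seq=1505 A_ack=0 B_seq=0 B_ack=1505

1505 0 0 1505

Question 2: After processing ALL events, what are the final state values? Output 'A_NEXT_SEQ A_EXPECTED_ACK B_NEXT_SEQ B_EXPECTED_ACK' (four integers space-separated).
Answer: 1505 156 156 1505

Derivation:
After event 0: A_seq=1129 A_ack=0 B_seq=0 B_ack=1129
After event 1: A_seq=1294 A_ack=0 B_seq=0 B_ack=1294
After event 2: A_seq=1486 A_ack=0 B_seq=0 B_ack=1294
After event 3: A_seq=1505 A_ack=0 B_seq=0 B_ack=1294
After event 4: A_seq=1505 A_ack=0 B_seq=0 B_ack=1505
After event 5: A_seq=1505 A_ack=0 B_seq=0 B_ack=1505
After event 6: A_seq=1505 A_ack=0 B_seq=0 B_ack=1505
After event 7: A_seq=1505 A_ack=156 B_seq=156 B_ack=1505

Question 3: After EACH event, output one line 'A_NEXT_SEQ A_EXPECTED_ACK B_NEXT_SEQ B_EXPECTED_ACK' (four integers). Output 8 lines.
1129 0 0 1129
1294 0 0 1294
1486 0 0 1294
1505 0 0 1294
1505 0 0 1505
1505 0 0 1505
1505 0 0 1505
1505 156 156 1505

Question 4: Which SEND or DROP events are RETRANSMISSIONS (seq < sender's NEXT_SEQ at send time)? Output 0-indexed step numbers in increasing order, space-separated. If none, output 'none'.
Answer: 4 5

Derivation:
Step 0: SEND seq=1000 -> fresh
Step 1: SEND seq=1129 -> fresh
Step 2: DROP seq=1294 -> fresh
Step 3: SEND seq=1486 -> fresh
Step 4: SEND seq=1294 -> retransmit
Step 5: SEND seq=1294 -> retransmit
Step 7: SEND seq=0 -> fresh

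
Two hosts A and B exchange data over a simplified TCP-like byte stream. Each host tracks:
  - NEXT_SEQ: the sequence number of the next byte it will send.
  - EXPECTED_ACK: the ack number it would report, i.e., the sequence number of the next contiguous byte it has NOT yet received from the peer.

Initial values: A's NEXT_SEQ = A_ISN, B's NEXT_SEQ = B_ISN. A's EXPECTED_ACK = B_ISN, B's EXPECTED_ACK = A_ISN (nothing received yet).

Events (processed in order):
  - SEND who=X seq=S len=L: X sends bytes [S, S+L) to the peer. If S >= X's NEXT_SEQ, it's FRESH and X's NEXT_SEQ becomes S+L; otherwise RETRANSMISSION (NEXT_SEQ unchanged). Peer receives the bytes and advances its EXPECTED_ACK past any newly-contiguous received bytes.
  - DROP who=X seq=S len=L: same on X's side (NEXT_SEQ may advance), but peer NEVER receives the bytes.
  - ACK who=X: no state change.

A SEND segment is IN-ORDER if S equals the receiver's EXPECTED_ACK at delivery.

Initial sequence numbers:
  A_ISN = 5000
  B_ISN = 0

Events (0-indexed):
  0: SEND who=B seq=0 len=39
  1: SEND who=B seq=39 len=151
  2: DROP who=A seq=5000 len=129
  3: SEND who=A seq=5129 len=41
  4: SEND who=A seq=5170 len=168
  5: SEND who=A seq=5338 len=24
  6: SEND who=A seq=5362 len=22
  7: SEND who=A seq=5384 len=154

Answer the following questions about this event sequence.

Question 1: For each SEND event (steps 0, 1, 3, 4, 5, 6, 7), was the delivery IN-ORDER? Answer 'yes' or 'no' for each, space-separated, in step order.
Answer: yes yes no no no no no

Derivation:
Step 0: SEND seq=0 -> in-order
Step 1: SEND seq=39 -> in-order
Step 3: SEND seq=5129 -> out-of-order
Step 4: SEND seq=5170 -> out-of-order
Step 5: SEND seq=5338 -> out-of-order
Step 6: SEND seq=5362 -> out-of-order
Step 7: SEND seq=5384 -> out-of-order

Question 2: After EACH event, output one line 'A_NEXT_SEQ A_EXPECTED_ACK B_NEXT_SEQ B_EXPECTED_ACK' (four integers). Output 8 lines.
5000 39 39 5000
5000 190 190 5000
5129 190 190 5000
5170 190 190 5000
5338 190 190 5000
5362 190 190 5000
5384 190 190 5000
5538 190 190 5000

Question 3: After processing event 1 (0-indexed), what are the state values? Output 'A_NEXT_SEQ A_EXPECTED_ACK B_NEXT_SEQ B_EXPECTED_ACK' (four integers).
After event 0: A_seq=5000 A_ack=39 B_seq=39 B_ack=5000
After event 1: A_seq=5000 A_ack=190 B_seq=190 B_ack=5000

5000 190 190 5000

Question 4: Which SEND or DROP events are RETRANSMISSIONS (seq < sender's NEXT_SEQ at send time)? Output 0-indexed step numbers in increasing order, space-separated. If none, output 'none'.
Answer: none

Derivation:
Step 0: SEND seq=0 -> fresh
Step 1: SEND seq=39 -> fresh
Step 2: DROP seq=5000 -> fresh
Step 3: SEND seq=5129 -> fresh
Step 4: SEND seq=5170 -> fresh
Step 5: SEND seq=5338 -> fresh
Step 6: SEND seq=5362 -> fresh
Step 7: SEND seq=5384 -> fresh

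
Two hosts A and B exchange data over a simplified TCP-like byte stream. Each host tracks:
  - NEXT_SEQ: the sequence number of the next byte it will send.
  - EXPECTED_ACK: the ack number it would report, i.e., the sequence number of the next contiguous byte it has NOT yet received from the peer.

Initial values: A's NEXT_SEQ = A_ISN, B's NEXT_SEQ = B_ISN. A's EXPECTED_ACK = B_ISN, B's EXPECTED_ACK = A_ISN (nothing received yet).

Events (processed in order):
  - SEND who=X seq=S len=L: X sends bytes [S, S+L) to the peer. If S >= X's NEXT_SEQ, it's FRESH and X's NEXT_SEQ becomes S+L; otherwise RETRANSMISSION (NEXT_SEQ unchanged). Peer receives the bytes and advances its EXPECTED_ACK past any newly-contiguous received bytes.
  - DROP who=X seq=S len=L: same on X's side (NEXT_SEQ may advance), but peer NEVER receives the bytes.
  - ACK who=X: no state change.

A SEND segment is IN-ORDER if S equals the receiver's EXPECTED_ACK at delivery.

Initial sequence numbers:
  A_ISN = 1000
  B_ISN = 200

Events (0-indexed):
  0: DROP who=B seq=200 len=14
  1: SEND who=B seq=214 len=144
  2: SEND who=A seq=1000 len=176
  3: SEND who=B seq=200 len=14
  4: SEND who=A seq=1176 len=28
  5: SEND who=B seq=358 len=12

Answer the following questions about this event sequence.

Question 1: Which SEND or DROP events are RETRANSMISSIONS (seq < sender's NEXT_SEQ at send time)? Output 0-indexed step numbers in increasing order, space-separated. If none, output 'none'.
Step 0: DROP seq=200 -> fresh
Step 1: SEND seq=214 -> fresh
Step 2: SEND seq=1000 -> fresh
Step 3: SEND seq=200 -> retransmit
Step 4: SEND seq=1176 -> fresh
Step 5: SEND seq=358 -> fresh

Answer: 3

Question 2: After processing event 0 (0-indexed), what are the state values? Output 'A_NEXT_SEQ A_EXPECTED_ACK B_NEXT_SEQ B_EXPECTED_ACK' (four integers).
After event 0: A_seq=1000 A_ack=200 B_seq=214 B_ack=1000

1000 200 214 1000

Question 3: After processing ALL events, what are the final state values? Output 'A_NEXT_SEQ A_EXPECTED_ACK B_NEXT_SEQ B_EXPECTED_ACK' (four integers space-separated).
Answer: 1204 370 370 1204

Derivation:
After event 0: A_seq=1000 A_ack=200 B_seq=214 B_ack=1000
After event 1: A_seq=1000 A_ack=200 B_seq=358 B_ack=1000
After event 2: A_seq=1176 A_ack=200 B_seq=358 B_ack=1176
After event 3: A_seq=1176 A_ack=358 B_seq=358 B_ack=1176
After event 4: A_seq=1204 A_ack=358 B_seq=358 B_ack=1204
After event 5: A_seq=1204 A_ack=370 B_seq=370 B_ack=1204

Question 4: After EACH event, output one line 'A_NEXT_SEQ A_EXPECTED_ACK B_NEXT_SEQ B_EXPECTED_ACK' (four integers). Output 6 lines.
1000 200 214 1000
1000 200 358 1000
1176 200 358 1176
1176 358 358 1176
1204 358 358 1204
1204 370 370 1204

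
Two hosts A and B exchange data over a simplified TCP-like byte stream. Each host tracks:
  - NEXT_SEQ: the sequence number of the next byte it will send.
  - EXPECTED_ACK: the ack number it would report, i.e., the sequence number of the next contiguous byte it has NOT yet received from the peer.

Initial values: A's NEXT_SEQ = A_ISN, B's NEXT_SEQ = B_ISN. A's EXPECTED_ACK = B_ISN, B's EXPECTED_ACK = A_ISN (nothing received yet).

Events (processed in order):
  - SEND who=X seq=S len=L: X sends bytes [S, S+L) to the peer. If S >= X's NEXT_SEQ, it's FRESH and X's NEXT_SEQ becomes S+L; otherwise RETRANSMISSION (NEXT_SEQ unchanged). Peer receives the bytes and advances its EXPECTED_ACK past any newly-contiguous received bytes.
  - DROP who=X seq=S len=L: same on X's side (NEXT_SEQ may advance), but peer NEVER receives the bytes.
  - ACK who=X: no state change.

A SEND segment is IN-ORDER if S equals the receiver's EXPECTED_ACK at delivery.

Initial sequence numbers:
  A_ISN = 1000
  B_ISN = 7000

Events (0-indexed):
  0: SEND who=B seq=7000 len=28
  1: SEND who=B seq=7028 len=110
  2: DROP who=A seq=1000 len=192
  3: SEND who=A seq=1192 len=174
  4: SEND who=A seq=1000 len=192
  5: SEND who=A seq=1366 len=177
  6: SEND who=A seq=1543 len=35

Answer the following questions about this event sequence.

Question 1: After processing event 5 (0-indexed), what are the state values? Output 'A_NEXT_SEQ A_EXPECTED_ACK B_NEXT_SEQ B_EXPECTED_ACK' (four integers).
After event 0: A_seq=1000 A_ack=7028 B_seq=7028 B_ack=1000
After event 1: A_seq=1000 A_ack=7138 B_seq=7138 B_ack=1000
After event 2: A_seq=1192 A_ack=7138 B_seq=7138 B_ack=1000
After event 3: A_seq=1366 A_ack=7138 B_seq=7138 B_ack=1000
After event 4: A_seq=1366 A_ack=7138 B_seq=7138 B_ack=1366
After event 5: A_seq=1543 A_ack=7138 B_seq=7138 B_ack=1543

1543 7138 7138 1543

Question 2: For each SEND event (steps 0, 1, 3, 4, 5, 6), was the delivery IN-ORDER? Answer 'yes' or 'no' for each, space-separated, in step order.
Step 0: SEND seq=7000 -> in-order
Step 1: SEND seq=7028 -> in-order
Step 3: SEND seq=1192 -> out-of-order
Step 4: SEND seq=1000 -> in-order
Step 5: SEND seq=1366 -> in-order
Step 6: SEND seq=1543 -> in-order

Answer: yes yes no yes yes yes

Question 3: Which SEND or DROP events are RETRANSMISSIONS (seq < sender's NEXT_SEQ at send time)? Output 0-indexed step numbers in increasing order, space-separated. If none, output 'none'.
Answer: 4

Derivation:
Step 0: SEND seq=7000 -> fresh
Step 1: SEND seq=7028 -> fresh
Step 2: DROP seq=1000 -> fresh
Step 3: SEND seq=1192 -> fresh
Step 4: SEND seq=1000 -> retransmit
Step 5: SEND seq=1366 -> fresh
Step 6: SEND seq=1543 -> fresh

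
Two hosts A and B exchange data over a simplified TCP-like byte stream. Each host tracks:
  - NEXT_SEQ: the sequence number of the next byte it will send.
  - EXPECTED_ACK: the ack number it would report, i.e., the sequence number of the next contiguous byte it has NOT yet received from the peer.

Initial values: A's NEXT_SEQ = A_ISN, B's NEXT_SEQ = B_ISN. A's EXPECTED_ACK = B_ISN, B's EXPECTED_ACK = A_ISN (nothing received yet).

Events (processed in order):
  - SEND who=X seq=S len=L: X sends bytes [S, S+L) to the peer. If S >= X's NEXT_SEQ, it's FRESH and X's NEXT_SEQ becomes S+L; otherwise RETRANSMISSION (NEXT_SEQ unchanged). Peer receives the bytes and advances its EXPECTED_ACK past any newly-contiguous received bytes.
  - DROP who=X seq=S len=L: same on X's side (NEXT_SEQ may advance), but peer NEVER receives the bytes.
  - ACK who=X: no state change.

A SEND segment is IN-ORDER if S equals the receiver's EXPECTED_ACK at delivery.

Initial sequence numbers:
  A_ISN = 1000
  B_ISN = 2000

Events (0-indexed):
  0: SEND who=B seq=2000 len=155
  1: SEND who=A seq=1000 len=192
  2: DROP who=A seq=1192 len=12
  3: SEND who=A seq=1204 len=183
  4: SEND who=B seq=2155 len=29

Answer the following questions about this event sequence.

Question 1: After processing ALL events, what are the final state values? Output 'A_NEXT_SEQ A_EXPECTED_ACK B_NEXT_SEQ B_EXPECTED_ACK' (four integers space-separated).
After event 0: A_seq=1000 A_ack=2155 B_seq=2155 B_ack=1000
After event 1: A_seq=1192 A_ack=2155 B_seq=2155 B_ack=1192
After event 2: A_seq=1204 A_ack=2155 B_seq=2155 B_ack=1192
After event 3: A_seq=1387 A_ack=2155 B_seq=2155 B_ack=1192
After event 4: A_seq=1387 A_ack=2184 B_seq=2184 B_ack=1192

Answer: 1387 2184 2184 1192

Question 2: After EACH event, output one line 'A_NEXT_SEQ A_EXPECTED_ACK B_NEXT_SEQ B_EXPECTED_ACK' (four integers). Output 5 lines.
1000 2155 2155 1000
1192 2155 2155 1192
1204 2155 2155 1192
1387 2155 2155 1192
1387 2184 2184 1192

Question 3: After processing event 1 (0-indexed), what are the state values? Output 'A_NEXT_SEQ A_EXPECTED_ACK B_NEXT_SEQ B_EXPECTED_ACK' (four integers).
After event 0: A_seq=1000 A_ack=2155 B_seq=2155 B_ack=1000
After event 1: A_seq=1192 A_ack=2155 B_seq=2155 B_ack=1192

1192 2155 2155 1192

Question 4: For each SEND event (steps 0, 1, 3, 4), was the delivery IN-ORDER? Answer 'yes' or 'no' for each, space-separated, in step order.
Step 0: SEND seq=2000 -> in-order
Step 1: SEND seq=1000 -> in-order
Step 3: SEND seq=1204 -> out-of-order
Step 4: SEND seq=2155 -> in-order

Answer: yes yes no yes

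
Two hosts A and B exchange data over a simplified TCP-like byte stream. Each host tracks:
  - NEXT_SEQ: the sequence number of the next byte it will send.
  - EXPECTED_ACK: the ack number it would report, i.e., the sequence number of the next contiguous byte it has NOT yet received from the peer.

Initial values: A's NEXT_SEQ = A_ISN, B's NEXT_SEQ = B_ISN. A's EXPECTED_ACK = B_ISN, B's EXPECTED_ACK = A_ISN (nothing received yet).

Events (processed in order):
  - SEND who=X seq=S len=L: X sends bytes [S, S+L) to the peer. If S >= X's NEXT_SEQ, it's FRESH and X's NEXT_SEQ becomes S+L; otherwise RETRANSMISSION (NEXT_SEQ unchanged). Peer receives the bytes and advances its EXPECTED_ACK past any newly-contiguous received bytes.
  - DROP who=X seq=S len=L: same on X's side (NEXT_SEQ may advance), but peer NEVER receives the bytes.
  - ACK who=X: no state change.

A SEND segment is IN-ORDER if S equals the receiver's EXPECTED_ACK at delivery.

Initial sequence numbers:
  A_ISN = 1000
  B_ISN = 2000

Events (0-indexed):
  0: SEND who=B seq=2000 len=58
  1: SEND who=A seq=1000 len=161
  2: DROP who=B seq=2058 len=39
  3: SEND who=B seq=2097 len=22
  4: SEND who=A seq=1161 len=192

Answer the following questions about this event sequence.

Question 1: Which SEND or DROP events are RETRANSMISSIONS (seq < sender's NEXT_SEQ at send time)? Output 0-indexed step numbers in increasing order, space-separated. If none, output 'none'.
Answer: none

Derivation:
Step 0: SEND seq=2000 -> fresh
Step 1: SEND seq=1000 -> fresh
Step 2: DROP seq=2058 -> fresh
Step 3: SEND seq=2097 -> fresh
Step 4: SEND seq=1161 -> fresh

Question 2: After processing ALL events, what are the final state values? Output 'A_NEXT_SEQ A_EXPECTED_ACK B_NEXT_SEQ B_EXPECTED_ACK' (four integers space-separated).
Answer: 1353 2058 2119 1353

Derivation:
After event 0: A_seq=1000 A_ack=2058 B_seq=2058 B_ack=1000
After event 1: A_seq=1161 A_ack=2058 B_seq=2058 B_ack=1161
After event 2: A_seq=1161 A_ack=2058 B_seq=2097 B_ack=1161
After event 3: A_seq=1161 A_ack=2058 B_seq=2119 B_ack=1161
After event 4: A_seq=1353 A_ack=2058 B_seq=2119 B_ack=1353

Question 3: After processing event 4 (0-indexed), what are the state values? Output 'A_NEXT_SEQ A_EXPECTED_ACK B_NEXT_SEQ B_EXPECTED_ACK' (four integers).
After event 0: A_seq=1000 A_ack=2058 B_seq=2058 B_ack=1000
After event 1: A_seq=1161 A_ack=2058 B_seq=2058 B_ack=1161
After event 2: A_seq=1161 A_ack=2058 B_seq=2097 B_ack=1161
After event 3: A_seq=1161 A_ack=2058 B_seq=2119 B_ack=1161
After event 4: A_seq=1353 A_ack=2058 B_seq=2119 B_ack=1353

1353 2058 2119 1353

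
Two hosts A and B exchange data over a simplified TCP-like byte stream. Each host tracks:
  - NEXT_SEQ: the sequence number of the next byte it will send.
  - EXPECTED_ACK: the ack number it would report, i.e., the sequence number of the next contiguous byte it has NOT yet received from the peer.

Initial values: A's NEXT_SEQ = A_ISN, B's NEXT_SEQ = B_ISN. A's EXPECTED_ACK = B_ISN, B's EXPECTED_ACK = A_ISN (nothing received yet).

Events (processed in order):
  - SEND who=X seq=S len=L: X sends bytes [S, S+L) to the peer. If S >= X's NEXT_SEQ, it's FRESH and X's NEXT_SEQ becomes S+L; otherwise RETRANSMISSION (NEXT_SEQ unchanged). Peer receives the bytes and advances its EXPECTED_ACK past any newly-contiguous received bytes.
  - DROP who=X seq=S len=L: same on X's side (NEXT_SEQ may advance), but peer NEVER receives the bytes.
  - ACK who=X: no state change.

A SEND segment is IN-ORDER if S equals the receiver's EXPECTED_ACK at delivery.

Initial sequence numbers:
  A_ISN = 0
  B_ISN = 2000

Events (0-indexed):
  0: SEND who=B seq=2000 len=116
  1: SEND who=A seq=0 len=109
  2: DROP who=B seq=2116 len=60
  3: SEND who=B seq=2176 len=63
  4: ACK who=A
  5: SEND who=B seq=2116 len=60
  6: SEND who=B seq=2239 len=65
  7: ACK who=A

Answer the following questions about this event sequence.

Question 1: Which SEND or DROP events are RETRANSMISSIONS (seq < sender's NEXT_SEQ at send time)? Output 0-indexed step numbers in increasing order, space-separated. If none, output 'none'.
Answer: 5

Derivation:
Step 0: SEND seq=2000 -> fresh
Step 1: SEND seq=0 -> fresh
Step 2: DROP seq=2116 -> fresh
Step 3: SEND seq=2176 -> fresh
Step 5: SEND seq=2116 -> retransmit
Step 6: SEND seq=2239 -> fresh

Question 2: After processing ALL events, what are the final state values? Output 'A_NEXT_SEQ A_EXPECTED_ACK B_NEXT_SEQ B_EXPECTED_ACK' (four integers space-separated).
Answer: 109 2304 2304 109

Derivation:
After event 0: A_seq=0 A_ack=2116 B_seq=2116 B_ack=0
After event 1: A_seq=109 A_ack=2116 B_seq=2116 B_ack=109
After event 2: A_seq=109 A_ack=2116 B_seq=2176 B_ack=109
After event 3: A_seq=109 A_ack=2116 B_seq=2239 B_ack=109
After event 4: A_seq=109 A_ack=2116 B_seq=2239 B_ack=109
After event 5: A_seq=109 A_ack=2239 B_seq=2239 B_ack=109
After event 6: A_seq=109 A_ack=2304 B_seq=2304 B_ack=109
After event 7: A_seq=109 A_ack=2304 B_seq=2304 B_ack=109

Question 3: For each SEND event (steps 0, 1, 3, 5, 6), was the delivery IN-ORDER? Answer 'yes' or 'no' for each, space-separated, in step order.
Answer: yes yes no yes yes

Derivation:
Step 0: SEND seq=2000 -> in-order
Step 1: SEND seq=0 -> in-order
Step 3: SEND seq=2176 -> out-of-order
Step 5: SEND seq=2116 -> in-order
Step 6: SEND seq=2239 -> in-order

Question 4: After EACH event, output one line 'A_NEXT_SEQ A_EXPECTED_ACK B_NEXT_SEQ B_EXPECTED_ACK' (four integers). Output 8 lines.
0 2116 2116 0
109 2116 2116 109
109 2116 2176 109
109 2116 2239 109
109 2116 2239 109
109 2239 2239 109
109 2304 2304 109
109 2304 2304 109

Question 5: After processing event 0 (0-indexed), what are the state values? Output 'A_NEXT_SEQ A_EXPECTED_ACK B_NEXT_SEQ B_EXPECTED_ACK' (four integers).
After event 0: A_seq=0 A_ack=2116 B_seq=2116 B_ack=0

0 2116 2116 0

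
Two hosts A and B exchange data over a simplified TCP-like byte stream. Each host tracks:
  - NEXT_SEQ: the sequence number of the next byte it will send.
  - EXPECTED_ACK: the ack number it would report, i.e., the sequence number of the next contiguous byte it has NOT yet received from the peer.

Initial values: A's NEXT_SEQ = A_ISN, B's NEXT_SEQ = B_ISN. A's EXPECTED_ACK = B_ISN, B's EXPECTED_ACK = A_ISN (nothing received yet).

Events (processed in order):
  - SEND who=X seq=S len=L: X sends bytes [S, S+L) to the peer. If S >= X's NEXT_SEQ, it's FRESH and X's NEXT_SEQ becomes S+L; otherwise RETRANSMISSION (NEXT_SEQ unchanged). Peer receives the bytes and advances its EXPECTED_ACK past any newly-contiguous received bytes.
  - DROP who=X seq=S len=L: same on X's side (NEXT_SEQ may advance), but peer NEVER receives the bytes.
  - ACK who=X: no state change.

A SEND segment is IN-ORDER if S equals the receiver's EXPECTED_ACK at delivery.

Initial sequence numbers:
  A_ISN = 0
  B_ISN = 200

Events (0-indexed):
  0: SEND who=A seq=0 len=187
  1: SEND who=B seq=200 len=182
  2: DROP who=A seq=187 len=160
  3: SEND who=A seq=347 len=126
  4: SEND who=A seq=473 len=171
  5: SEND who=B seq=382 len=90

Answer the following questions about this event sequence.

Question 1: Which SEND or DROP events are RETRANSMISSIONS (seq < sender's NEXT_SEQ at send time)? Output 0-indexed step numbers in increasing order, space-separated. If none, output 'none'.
Step 0: SEND seq=0 -> fresh
Step 1: SEND seq=200 -> fresh
Step 2: DROP seq=187 -> fresh
Step 3: SEND seq=347 -> fresh
Step 4: SEND seq=473 -> fresh
Step 5: SEND seq=382 -> fresh

Answer: none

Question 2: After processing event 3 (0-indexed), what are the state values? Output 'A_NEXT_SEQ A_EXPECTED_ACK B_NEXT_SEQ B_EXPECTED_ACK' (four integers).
After event 0: A_seq=187 A_ack=200 B_seq=200 B_ack=187
After event 1: A_seq=187 A_ack=382 B_seq=382 B_ack=187
After event 2: A_seq=347 A_ack=382 B_seq=382 B_ack=187
After event 3: A_seq=473 A_ack=382 B_seq=382 B_ack=187

473 382 382 187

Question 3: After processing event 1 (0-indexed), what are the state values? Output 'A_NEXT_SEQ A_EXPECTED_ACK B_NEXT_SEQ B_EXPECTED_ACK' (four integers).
After event 0: A_seq=187 A_ack=200 B_seq=200 B_ack=187
After event 1: A_seq=187 A_ack=382 B_seq=382 B_ack=187

187 382 382 187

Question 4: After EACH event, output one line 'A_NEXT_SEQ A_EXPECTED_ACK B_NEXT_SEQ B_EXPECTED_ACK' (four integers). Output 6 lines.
187 200 200 187
187 382 382 187
347 382 382 187
473 382 382 187
644 382 382 187
644 472 472 187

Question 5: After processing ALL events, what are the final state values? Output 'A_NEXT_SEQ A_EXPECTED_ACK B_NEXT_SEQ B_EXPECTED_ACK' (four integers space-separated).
After event 0: A_seq=187 A_ack=200 B_seq=200 B_ack=187
After event 1: A_seq=187 A_ack=382 B_seq=382 B_ack=187
After event 2: A_seq=347 A_ack=382 B_seq=382 B_ack=187
After event 3: A_seq=473 A_ack=382 B_seq=382 B_ack=187
After event 4: A_seq=644 A_ack=382 B_seq=382 B_ack=187
After event 5: A_seq=644 A_ack=472 B_seq=472 B_ack=187

Answer: 644 472 472 187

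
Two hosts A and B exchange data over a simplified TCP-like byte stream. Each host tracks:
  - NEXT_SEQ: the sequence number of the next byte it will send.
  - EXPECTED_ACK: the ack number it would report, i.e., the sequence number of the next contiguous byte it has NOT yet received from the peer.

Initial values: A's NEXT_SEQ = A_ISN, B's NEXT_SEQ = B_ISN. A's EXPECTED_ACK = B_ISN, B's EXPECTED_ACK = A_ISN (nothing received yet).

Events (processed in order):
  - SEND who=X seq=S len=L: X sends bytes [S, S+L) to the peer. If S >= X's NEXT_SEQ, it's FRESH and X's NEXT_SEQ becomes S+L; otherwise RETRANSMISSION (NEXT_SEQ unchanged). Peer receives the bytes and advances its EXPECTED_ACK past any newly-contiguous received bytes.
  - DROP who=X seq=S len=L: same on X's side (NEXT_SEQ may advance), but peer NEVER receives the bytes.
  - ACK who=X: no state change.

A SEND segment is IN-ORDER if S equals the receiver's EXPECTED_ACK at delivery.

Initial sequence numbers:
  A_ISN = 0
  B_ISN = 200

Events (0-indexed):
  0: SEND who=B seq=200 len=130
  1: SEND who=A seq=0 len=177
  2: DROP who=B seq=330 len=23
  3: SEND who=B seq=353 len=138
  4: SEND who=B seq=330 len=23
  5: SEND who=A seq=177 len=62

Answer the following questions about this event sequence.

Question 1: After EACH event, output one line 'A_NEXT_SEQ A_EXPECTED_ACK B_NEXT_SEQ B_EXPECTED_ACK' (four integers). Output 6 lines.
0 330 330 0
177 330 330 177
177 330 353 177
177 330 491 177
177 491 491 177
239 491 491 239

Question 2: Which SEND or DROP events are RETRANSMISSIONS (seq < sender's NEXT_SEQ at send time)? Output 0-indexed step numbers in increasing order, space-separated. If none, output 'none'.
Answer: 4

Derivation:
Step 0: SEND seq=200 -> fresh
Step 1: SEND seq=0 -> fresh
Step 2: DROP seq=330 -> fresh
Step 3: SEND seq=353 -> fresh
Step 4: SEND seq=330 -> retransmit
Step 5: SEND seq=177 -> fresh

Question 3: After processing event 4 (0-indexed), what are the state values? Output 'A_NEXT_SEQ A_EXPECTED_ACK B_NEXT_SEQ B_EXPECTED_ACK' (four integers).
After event 0: A_seq=0 A_ack=330 B_seq=330 B_ack=0
After event 1: A_seq=177 A_ack=330 B_seq=330 B_ack=177
After event 2: A_seq=177 A_ack=330 B_seq=353 B_ack=177
After event 3: A_seq=177 A_ack=330 B_seq=491 B_ack=177
After event 4: A_seq=177 A_ack=491 B_seq=491 B_ack=177

177 491 491 177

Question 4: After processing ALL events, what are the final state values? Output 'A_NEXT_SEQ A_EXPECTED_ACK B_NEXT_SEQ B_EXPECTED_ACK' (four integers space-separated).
Answer: 239 491 491 239

Derivation:
After event 0: A_seq=0 A_ack=330 B_seq=330 B_ack=0
After event 1: A_seq=177 A_ack=330 B_seq=330 B_ack=177
After event 2: A_seq=177 A_ack=330 B_seq=353 B_ack=177
After event 3: A_seq=177 A_ack=330 B_seq=491 B_ack=177
After event 4: A_seq=177 A_ack=491 B_seq=491 B_ack=177
After event 5: A_seq=239 A_ack=491 B_seq=491 B_ack=239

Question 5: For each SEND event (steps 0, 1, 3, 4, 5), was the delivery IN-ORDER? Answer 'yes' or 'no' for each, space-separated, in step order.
Step 0: SEND seq=200 -> in-order
Step 1: SEND seq=0 -> in-order
Step 3: SEND seq=353 -> out-of-order
Step 4: SEND seq=330 -> in-order
Step 5: SEND seq=177 -> in-order

Answer: yes yes no yes yes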